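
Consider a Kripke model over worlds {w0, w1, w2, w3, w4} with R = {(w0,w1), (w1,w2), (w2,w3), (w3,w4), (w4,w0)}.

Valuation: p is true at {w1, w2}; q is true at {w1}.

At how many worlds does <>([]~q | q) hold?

w0: successors {w1}; []~q | q there: w1:T. ✓
w1: successors {w2}; []~q | q there: w2:T. ✓
w2: successors {w3}; []~q | q there: w3:T. ✓
w3: successors {w4}; []~q | q there: w4:T. ✓
w4: successors {w0}; []~q | q there: w0:F. ✗
Satisfying worlds: {w0, w1, w2, w3}.

4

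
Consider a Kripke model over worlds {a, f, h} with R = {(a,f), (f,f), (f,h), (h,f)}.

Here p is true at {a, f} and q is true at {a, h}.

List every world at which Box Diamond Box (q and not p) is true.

∅

a: successors {f}; Diamond Box (q and not p) there: f:F. ✗
f: successors {f, h}; Diamond Box (q and not p) there: f:F, h:F. ✗
h: successors {f}; Diamond Box (q and not p) there: f:F. ✗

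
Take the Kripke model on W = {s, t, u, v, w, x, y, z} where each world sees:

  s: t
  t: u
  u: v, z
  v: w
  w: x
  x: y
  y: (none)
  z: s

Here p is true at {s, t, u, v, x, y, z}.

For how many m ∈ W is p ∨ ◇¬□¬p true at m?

s: p is T, ◇¬□¬p is T. ✓
t: p is T, ◇¬□¬p is T. ✓
u: p is T, ◇¬□¬p is T. ✓
v: p is T, ◇¬□¬p is T. ✓
w: p is F, ◇¬□¬p is T. ✓
x: p is T, ◇¬□¬p is F. ✓
y: p is T, ◇¬□¬p is F. ✓
z: p is T, ◇¬□¬p is T. ✓
Satisfying worlds: {s, t, u, v, w, x, y, z}.

8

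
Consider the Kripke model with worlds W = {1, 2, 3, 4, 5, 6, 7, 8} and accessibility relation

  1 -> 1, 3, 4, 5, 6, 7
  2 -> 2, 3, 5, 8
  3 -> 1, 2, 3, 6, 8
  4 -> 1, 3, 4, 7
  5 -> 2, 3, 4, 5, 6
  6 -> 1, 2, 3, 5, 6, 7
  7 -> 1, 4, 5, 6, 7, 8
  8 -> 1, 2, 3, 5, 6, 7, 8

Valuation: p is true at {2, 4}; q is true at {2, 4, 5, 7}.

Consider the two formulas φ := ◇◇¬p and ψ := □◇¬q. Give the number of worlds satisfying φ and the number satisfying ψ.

8 and 8

For ◇◇¬p:
1: successors {1, 3, 4, 5, 6, 7}; ◇¬p there: 1:T, 3:T, 4:T, 5:T, 6:T, 7:T. ✓
2: successors {2, 3, 5, 8}; ◇¬p there: 2:T, 3:T, 5:T, 8:T. ✓
3: successors {1, 2, 3, 6, 8}; ◇¬p there: 1:T, 2:T, 3:T, 6:T, 8:T. ✓
4: successors {1, 3, 4, 7}; ◇¬p there: 1:T, 3:T, 4:T, 7:T. ✓
5: successors {2, 3, 4, 5, 6}; ◇¬p there: 2:T, 3:T, 4:T, 5:T, 6:T. ✓
6: successors {1, 2, 3, 5, 6, 7}; ◇¬p there: 1:T, 2:T, 3:T, 5:T, 6:T, 7:T. ✓
7: successors {1, 4, 5, 6, 7, 8}; ◇¬p there: 1:T, 4:T, 5:T, 6:T, 7:T, 8:T. ✓
8: successors {1, 2, 3, 5, 6, 7, 8}; ◇¬p there: 1:T, 2:T, 3:T, 5:T, 6:T, 7:T, 8:T. ✓
— 8 worlds.
For □◇¬q:
1: successors {1, 3, 4, 5, 6, 7}; ◇¬q there: 1:T, 3:T, 4:T, 5:T, 6:T, 7:T. ✓
2: successors {2, 3, 5, 8}; ◇¬q there: 2:T, 3:T, 5:T, 8:T. ✓
3: successors {1, 2, 3, 6, 8}; ◇¬q there: 1:T, 2:T, 3:T, 6:T, 8:T. ✓
4: successors {1, 3, 4, 7}; ◇¬q there: 1:T, 3:T, 4:T, 7:T. ✓
5: successors {2, 3, 4, 5, 6}; ◇¬q there: 2:T, 3:T, 4:T, 5:T, 6:T. ✓
6: successors {1, 2, 3, 5, 6, 7}; ◇¬q there: 1:T, 2:T, 3:T, 5:T, 6:T, 7:T. ✓
7: successors {1, 4, 5, 6, 7, 8}; ◇¬q there: 1:T, 4:T, 5:T, 6:T, 7:T, 8:T. ✓
8: successors {1, 2, 3, 5, 6, 7, 8}; ◇¬q there: 1:T, 2:T, 3:T, 5:T, 6:T, 7:T, 8:T. ✓
— 8 worlds.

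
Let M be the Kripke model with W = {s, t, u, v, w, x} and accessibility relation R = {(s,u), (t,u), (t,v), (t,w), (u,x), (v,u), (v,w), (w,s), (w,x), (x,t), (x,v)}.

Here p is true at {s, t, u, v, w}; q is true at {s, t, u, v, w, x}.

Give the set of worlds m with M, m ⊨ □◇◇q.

{s, t, u, v, w, x}

s: successors {u}; ◇◇q there: u:T. ✓
t: successors {u, v, w}; ◇◇q there: u:T, v:T, w:T. ✓
u: successors {x}; ◇◇q there: x:T. ✓
v: successors {u, w}; ◇◇q there: u:T, w:T. ✓
w: successors {s, x}; ◇◇q there: s:T, x:T. ✓
x: successors {t, v}; ◇◇q there: t:T, v:T. ✓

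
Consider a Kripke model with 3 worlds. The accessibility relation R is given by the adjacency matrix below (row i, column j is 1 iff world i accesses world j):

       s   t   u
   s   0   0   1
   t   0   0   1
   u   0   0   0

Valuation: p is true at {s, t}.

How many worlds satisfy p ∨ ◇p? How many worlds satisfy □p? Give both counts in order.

For p ∨ ◇p:
s: p is T, ◇p is F. ✓
t: p is T, ◇p is F. ✓
u: p is F, ◇p is F. ✗
— 2 worlds.
For □p:
s: successors {u}; p there: u:F. ✗
t: successors {u}; p there: u:F. ✗
u: no successors, so □p holds vacuously. ✓
— 1 world.

2 and 1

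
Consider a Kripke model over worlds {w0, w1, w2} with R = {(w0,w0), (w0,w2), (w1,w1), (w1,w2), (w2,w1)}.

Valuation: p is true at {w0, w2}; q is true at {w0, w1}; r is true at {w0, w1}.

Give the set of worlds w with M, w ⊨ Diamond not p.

{w1, w2}

w0: successors {w0, w2}; not p there: w0:F, w2:F. ✗
w1: successors {w1, w2}; not p there: w1:T, w2:F. ✓
w2: successors {w1}; not p there: w1:T. ✓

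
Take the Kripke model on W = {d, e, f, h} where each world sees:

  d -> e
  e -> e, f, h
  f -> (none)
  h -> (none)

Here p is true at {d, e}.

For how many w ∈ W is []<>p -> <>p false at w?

2

d: []<>p is T, <>p is T. ✓
e: []<>p is F, <>p is T. ✓
f: []<>p is T, <>p is F. ✗
h: []<>p is T, <>p is F. ✗
Satisfying worlds: {d, e}.
So []<>p -> <>p fails at the other 2 worlds.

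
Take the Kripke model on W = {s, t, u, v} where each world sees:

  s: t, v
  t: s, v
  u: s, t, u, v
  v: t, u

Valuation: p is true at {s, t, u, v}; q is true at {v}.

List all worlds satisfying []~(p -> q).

{v}

s: successors {t, v}; ~(p -> q) there: t:T, v:F. ✗
t: successors {s, v}; ~(p -> q) there: s:T, v:F. ✗
u: successors {s, t, u, v}; ~(p -> q) there: s:T, t:T, u:T, v:F. ✗
v: successors {t, u}; ~(p -> q) there: t:T, u:T. ✓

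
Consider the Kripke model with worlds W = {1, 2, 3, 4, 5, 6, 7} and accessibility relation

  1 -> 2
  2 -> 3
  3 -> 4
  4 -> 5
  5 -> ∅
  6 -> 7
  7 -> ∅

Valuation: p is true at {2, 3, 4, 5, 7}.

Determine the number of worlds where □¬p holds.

2

1: successors {2}; ¬p there: 2:F. ✗
2: successors {3}; ¬p there: 3:F. ✗
3: successors {4}; ¬p there: 4:F. ✗
4: successors {5}; ¬p there: 5:F. ✗
5: no successors, so □¬p holds vacuously. ✓
6: successors {7}; ¬p there: 7:F. ✗
7: no successors, so □¬p holds vacuously. ✓
Satisfying worlds: {5, 7}.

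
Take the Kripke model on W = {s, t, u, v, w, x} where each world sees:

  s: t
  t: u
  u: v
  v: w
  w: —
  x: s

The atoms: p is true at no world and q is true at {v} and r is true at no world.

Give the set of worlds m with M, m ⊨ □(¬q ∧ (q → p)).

s: successors {t}; ¬q ∧ (q → p) there: t:T. ✓
t: successors {u}; ¬q ∧ (q → p) there: u:T. ✓
u: successors {v}; ¬q ∧ (q → p) there: v:F. ✗
v: successors {w}; ¬q ∧ (q → p) there: w:T. ✓
w: no successors, so □(¬q ∧ (q → p)) holds vacuously. ✓
x: successors {s}; ¬q ∧ (q → p) there: s:T. ✓

{s, t, v, w, x}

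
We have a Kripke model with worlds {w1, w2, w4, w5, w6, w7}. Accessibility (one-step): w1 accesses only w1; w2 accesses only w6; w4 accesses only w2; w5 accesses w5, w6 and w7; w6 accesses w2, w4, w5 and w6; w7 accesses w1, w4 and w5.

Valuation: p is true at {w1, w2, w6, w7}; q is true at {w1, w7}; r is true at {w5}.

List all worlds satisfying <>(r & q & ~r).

∅

w1: successors {w1}; r & q & ~r there: w1:F. ✗
w2: successors {w6}; r & q & ~r there: w6:F. ✗
w4: successors {w2}; r & q & ~r there: w2:F. ✗
w5: successors {w5, w6, w7}; r & q & ~r there: w5:F, w6:F, w7:F. ✗
w6: successors {w2, w4, w5, w6}; r & q & ~r there: w2:F, w4:F, w5:F, w6:F. ✗
w7: successors {w1, w4, w5}; r & q & ~r there: w1:F, w4:F, w5:F. ✗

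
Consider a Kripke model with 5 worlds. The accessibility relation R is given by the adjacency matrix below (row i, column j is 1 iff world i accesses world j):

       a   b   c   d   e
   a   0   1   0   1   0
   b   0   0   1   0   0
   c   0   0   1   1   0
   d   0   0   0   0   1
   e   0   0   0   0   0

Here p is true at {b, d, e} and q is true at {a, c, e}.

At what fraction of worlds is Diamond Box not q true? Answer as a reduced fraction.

a: successors {b, d}; Box not q there: b:F, d:F. ✗
b: successors {c}; Box not q there: c:F. ✗
c: successors {c, d}; Box not q there: c:F, d:F. ✗
d: successors {e}; Box not q there: e:T. ✓
e: no successors, so Diamond Box not q fails. ✗
That's 1 of 5 worlds, so 1/5.

1/5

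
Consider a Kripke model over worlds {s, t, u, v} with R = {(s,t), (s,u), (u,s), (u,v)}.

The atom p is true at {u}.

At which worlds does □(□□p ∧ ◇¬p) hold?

s: successors {t, u}; □□p ∧ ◇¬p there: t:F, u:F. ✗
t: no successors, so □(□□p ∧ ◇¬p) holds vacuously. ✓
u: successors {s, v}; □□p ∧ ◇¬p there: s:F, v:F. ✗
v: no successors, so □(□□p ∧ ◇¬p) holds vacuously. ✓

{t, v}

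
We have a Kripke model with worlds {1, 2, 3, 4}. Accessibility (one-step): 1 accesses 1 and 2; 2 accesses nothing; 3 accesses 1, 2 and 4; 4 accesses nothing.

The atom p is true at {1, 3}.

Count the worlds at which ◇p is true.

1: successors {1, 2}; p there: 1:T, 2:F. ✓
2: no successors, so ◇p fails. ✗
3: successors {1, 2, 4}; p there: 1:T, 2:F, 4:F. ✓
4: no successors, so ◇p fails. ✗
Satisfying worlds: {1, 3}.

2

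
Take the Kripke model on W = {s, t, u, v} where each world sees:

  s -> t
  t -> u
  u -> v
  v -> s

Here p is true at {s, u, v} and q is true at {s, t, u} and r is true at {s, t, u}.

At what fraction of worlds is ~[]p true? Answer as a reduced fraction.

s: []p is F. ✓
t: []p is T. ✗
u: []p is T. ✗
v: []p is T. ✗
That's 1 of 4 worlds, so 1/4.

1/4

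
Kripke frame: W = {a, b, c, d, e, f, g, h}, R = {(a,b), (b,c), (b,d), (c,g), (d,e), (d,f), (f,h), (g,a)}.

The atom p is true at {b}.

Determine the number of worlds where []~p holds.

a: successors {b}; ~p there: b:F. ✗
b: successors {c, d}; ~p there: c:T, d:T. ✓
c: successors {g}; ~p there: g:T. ✓
d: successors {e, f}; ~p there: e:T, f:T. ✓
e: no successors, so []~p holds vacuously. ✓
f: successors {h}; ~p there: h:T. ✓
g: successors {a}; ~p there: a:T. ✓
h: no successors, so []~p holds vacuously. ✓
Satisfying worlds: {b, c, d, e, f, g, h}.

7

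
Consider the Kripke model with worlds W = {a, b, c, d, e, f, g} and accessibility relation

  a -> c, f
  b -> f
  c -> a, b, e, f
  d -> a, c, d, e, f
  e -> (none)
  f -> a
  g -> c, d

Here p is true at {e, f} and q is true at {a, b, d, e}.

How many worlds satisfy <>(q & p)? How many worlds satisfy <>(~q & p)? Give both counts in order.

For <>(q & p):
a: successors {c, f}; q & p there: c:F, f:F. ✗
b: successors {f}; q & p there: f:F. ✗
c: successors {a, b, e, f}; q & p there: a:F, b:F, e:T, f:F. ✓
d: successors {a, c, d, e, f}; q & p there: a:F, c:F, d:F, e:T, f:F. ✓
e: no successors, so <>(q & p) fails. ✗
f: successors {a}; q & p there: a:F. ✗
g: successors {c, d}; q & p there: c:F, d:F. ✗
— 2 worlds.
For <>(~q & p):
a: successors {c, f}; ~q & p there: c:F, f:T. ✓
b: successors {f}; ~q & p there: f:T. ✓
c: successors {a, b, e, f}; ~q & p there: a:F, b:F, e:F, f:T. ✓
d: successors {a, c, d, e, f}; ~q & p there: a:F, c:F, d:F, e:F, f:T. ✓
e: no successors, so <>(~q & p) fails. ✗
f: successors {a}; ~q & p there: a:F. ✗
g: successors {c, d}; ~q & p there: c:F, d:F. ✗
— 4 worlds.

2 and 4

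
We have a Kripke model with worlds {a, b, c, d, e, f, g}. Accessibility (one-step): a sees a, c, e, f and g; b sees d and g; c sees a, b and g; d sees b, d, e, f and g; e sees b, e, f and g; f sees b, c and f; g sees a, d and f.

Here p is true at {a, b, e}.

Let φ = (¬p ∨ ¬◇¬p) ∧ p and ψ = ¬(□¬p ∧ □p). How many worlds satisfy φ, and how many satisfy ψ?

For (¬p ∨ ¬◇¬p) ∧ p:
a: ¬p ∨ ¬◇¬p is F, p is T. ✗
b: ¬p ∨ ¬◇¬p is F, p is T. ✗
c: ¬p ∨ ¬◇¬p is T, p is F. ✗
d: ¬p ∨ ¬◇¬p is T, p is F. ✗
e: ¬p ∨ ¬◇¬p is F, p is T. ✗
f: ¬p ∨ ¬◇¬p is T, p is F. ✗
g: ¬p ∨ ¬◇¬p is T, p is F. ✗
— 0 worlds.
For ¬(□¬p ∧ □p):
a: □¬p ∧ □p is F. ✓
b: □¬p ∧ □p is F. ✓
c: □¬p ∧ □p is F. ✓
d: □¬p ∧ □p is F. ✓
e: □¬p ∧ □p is F. ✓
f: □¬p ∧ □p is F. ✓
g: □¬p ∧ □p is F. ✓
— 7 worlds.

0 and 7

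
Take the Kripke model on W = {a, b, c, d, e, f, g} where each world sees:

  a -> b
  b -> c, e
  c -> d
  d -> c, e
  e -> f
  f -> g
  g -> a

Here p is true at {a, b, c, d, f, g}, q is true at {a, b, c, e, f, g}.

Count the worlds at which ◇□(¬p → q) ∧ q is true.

a: ◇□(¬p → q) is T, q is T. ✓
b: ◇□(¬p → q) is T, q is T. ✓
c: ◇□(¬p → q) is T, q is T. ✓
d: ◇□(¬p → q) is T, q is F. ✗
e: ◇□(¬p → q) is T, q is T. ✓
f: ◇□(¬p → q) is T, q is T. ✓
g: ◇□(¬p → q) is T, q is T. ✓
Satisfying worlds: {a, b, c, e, f, g}.

6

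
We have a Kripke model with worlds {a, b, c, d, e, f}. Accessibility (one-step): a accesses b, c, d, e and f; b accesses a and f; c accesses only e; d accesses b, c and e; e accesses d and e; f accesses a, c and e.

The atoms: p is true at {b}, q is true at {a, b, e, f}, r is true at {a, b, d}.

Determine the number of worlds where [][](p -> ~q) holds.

a: successors {b, c, d, e, f}; [](p -> ~q) there: b:T, c:T, d:F, e:T, f:T. ✗
b: successors {a, f}; [](p -> ~q) there: a:F, f:T. ✗
c: successors {e}; [](p -> ~q) there: e:T. ✓
d: successors {b, c, e}; [](p -> ~q) there: b:T, c:T, e:T. ✓
e: successors {d, e}; [](p -> ~q) there: d:F, e:T. ✗
f: successors {a, c, e}; [](p -> ~q) there: a:F, c:T, e:T. ✗
Satisfying worlds: {c, d}.

2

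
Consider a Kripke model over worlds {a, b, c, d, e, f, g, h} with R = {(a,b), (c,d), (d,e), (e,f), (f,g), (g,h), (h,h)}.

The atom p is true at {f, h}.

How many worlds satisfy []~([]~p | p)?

a: successors {b}; ~([]~p | p) there: b:F. ✗
b: no successors, so []~([]~p | p) holds vacuously. ✓
c: successors {d}; ~([]~p | p) there: d:F. ✗
d: successors {e}; ~([]~p | p) there: e:T. ✓
e: successors {f}; ~([]~p | p) there: f:F. ✗
f: successors {g}; ~([]~p | p) there: g:T. ✓
g: successors {h}; ~([]~p | p) there: h:F. ✗
h: successors {h}; ~([]~p | p) there: h:F. ✗
Satisfying worlds: {b, d, f}.

3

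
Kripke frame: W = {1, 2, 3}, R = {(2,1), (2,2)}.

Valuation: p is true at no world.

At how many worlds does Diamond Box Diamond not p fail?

1: no successors, so Diamond Box Diamond not p fails. ✗
2: successors {1, 2}; Box Diamond not p there: 1:T, 2:F. ✓
3: no successors, so Diamond Box Diamond not p fails. ✗
Satisfying worlds: {2}.
So Diamond Box Diamond not p fails at the other 2 worlds.

2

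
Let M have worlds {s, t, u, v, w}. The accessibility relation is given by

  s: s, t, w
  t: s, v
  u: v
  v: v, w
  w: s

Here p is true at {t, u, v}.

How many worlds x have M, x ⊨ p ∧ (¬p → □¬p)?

s: p is F, ¬p → □¬p is F. ✗
t: p is T, ¬p → □¬p is T. ✓
u: p is T, ¬p → □¬p is T. ✓
v: p is T, ¬p → □¬p is T. ✓
w: p is F, ¬p → □¬p is T. ✗
Satisfying worlds: {t, u, v}.

3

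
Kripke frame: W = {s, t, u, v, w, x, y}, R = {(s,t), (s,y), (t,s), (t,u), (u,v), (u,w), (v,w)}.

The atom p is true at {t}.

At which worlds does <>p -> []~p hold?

s: <>p is T, []~p is F. ✗
t: <>p is F, []~p is T. ✓
u: <>p is F, []~p is T. ✓
v: <>p is F, []~p is T. ✓
w: <>p is F, []~p is T. ✓
x: <>p is F, []~p is T. ✓
y: <>p is F, []~p is T. ✓

{t, u, v, w, x, y}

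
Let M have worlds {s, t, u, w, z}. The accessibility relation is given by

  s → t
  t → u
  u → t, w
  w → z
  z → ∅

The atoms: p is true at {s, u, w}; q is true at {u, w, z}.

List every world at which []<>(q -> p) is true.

s: successors {t}; <>(q -> p) there: t:T. ✓
t: successors {u}; <>(q -> p) there: u:T. ✓
u: successors {t, w}; <>(q -> p) there: t:T, w:F. ✗
w: successors {z}; <>(q -> p) there: z:F. ✗
z: no successors, so []<>(q -> p) holds vacuously. ✓

{s, t, z}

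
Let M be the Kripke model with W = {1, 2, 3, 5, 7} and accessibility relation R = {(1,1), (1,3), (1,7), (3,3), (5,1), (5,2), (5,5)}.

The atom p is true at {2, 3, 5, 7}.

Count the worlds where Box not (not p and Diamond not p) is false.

2

1: successors {1, 3, 7}; not (not p and Diamond not p) there: 1:F, 3:T, 7:T. ✗
2: no successors, so Box not (not p and Diamond not p) holds vacuously. ✓
3: successors {3}; not (not p and Diamond not p) there: 3:T. ✓
5: successors {1, 2, 5}; not (not p and Diamond not p) there: 1:F, 2:T, 5:T. ✗
7: no successors, so Box not (not p and Diamond not p) holds vacuously. ✓
Satisfying worlds: {2, 3, 7}.
So Box not (not p and Diamond not p) fails at the other 2 worlds.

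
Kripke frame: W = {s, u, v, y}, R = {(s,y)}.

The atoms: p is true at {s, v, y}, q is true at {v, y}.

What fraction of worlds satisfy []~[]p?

3/4

s: successors {y}; ~[]p there: y:F. ✗
u: no successors, so []~[]p holds vacuously. ✓
v: no successors, so []~[]p holds vacuously. ✓
y: no successors, so []~[]p holds vacuously. ✓
That's 3 of 4 worlds, so 3/4.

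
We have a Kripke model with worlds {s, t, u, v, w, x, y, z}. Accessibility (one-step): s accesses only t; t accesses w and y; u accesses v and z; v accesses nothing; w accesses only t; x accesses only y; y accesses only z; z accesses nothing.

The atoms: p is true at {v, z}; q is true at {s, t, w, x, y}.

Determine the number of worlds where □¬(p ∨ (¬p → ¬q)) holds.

s: successors {t}; ¬(p ∨ (¬p → ¬q)) there: t:T. ✓
t: successors {w, y}; ¬(p ∨ (¬p → ¬q)) there: w:T, y:T. ✓
u: successors {v, z}; ¬(p ∨ (¬p → ¬q)) there: v:F, z:F. ✗
v: no successors, so □¬(p ∨ (¬p → ¬q)) holds vacuously. ✓
w: successors {t}; ¬(p ∨ (¬p → ¬q)) there: t:T. ✓
x: successors {y}; ¬(p ∨ (¬p → ¬q)) there: y:T. ✓
y: successors {z}; ¬(p ∨ (¬p → ¬q)) there: z:F. ✗
z: no successors, so □¬(p ∨ (¬p → ¬q)) holds vacuously. ✓
Satisfying worlds: {s, t, v, w, x, z}.

6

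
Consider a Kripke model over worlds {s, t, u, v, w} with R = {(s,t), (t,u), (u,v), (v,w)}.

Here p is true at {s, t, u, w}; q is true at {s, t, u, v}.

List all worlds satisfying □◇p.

{s, u, w}

s: successors {t}; ◇p there: t:T. ✓
t: successors {u}; ◇p there: u:F. ✗
u: successors {v}; ◇p there: v:T. ✓
v: successors {w}; ◇p there: w:F. ✗
w: no successors, so □◇p holds vacuously. ✓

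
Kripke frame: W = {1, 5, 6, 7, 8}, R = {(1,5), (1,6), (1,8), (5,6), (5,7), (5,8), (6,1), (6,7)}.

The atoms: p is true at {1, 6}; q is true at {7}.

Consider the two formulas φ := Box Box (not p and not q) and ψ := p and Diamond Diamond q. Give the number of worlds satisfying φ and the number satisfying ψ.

For Box Box (not p and not q):
1: successors {5, 6, 8}; Box (not p and not q) there: 5:F, 6:F, 8:T. ✗
5: successors {6, 7, 8}; Box (not p and not q) there: 6:F, 7:T, 8:T. ✗
6: successors {1, 7}; Box (not p and not q) there: 1:F, 7:T. ✗
7: no successors, so Box Box (not p and not q) holds vacuously. ✓
8: no successors, so Box Box (not p and not q) holds vacuously. ✓
— 2 worlds.
For p and Diamond Diamond q:
1: p is T, Diamond Diamond q is T. ✓
5: p is F, Diamond Diamond q is T. ✗
6: p is T, Diamond Diamond q is F. ✗
7: p is F, Diamond Diamond q is F. ✗
8: p is F, Diamond Diamond q is F. ✗
— 1 world.

2 and 1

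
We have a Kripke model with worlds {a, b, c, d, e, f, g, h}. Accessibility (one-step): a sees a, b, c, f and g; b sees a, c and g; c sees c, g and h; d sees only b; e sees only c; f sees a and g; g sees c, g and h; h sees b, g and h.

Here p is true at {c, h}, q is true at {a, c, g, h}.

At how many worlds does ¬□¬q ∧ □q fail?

3

a: ¬□¬q is T, □q is F. ✗
b: ¬□¬q is T, □q is T. ✓
c: ¬□¬q is T, □q is T. ✓
d: ¬□¬q is F, □q is F. ✗
e: ¬□¬q is T, □q is T. ✓
f: ¬□¬q is T, □q is T. ✓
g: ¬□¬q is T, □q is T. ✓
h: ¬□¬q is T, □q is F. ✗
Satisfying worlds: {b, c, e, f, g}.
So ¬□¬q ∧ □q fails at the other 3 worlds.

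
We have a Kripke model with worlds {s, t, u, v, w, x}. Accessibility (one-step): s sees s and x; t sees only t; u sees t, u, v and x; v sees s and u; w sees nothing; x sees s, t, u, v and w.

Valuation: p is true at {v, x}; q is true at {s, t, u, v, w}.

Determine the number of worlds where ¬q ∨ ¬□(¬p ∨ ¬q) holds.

2

s: ¬q is F, ¬□(¬p ∨ ¬q) is F. ✗
t: ¬q is F, ¬□(¬p ∨ ¬q) is F. ✗
u: ¬q is F, ¬□(¬p ∨ ¬q) is T. ✓
v: ¬q is F, ¬□(¬p ∨ ¬q) is F. ✗
w: ¬q is F, ¬□(¬p ∨ ¬q) is F. ✗
x: ¬q is T, ¬□(¬p ∨ ¬q) is T. ✓
Satisfying worlds: {u, x}.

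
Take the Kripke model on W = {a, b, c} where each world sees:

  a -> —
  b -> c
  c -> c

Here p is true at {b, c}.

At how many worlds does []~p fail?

2

a: no successors, so []~p holds vacuously. ✓
b: successors {c}; ~p there: c:F. ✗
c: successors {c}; ~p there: c:F. ✗
Satisfying worlds: {a}.
So []~p fails at the other 2 worlds.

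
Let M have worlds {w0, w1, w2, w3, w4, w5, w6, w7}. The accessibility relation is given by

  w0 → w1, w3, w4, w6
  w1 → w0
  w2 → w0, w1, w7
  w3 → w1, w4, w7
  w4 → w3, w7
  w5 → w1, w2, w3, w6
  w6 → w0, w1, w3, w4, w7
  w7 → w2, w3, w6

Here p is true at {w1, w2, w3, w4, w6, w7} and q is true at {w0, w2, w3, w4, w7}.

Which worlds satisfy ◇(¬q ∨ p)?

{w0, w2, w3, w4, w5, w6, w7}

w0: successors {w1, w3, w4, w6}; ¬q ∨ p there: w1:T, w3:T, w4:T, w6:T. ✓
w1: successors {w0}; ¬q ∨ p there: w0:F. ✗
w2: successors {w0, w1, w7}; ¬q ∨ p there: w0:F, w1:T, w7:T. ✓
w3: successors {w1, w4, w7}; ¬q ∨ p there: w1:T, w4:T, w7:T. ✓
w4: successors {w3, w7}; ¬q ∨ p there: w3:T, w7:T. ✓
w5: successors {w1, w2, w3, w6}; ¬q ∨ p there: w1:T, w2:T, w3:T, w6:T. ✓
w6: successors {w0, w1, w3, w4, w7}; ¬q ∨ p there: w0:F, w1:T, w3:T, w4:T, w7:T. ✓
w7: successors {w2, w3, w6}; ¬q ∨ p there: w2:T, w3:T, w6:T. ✓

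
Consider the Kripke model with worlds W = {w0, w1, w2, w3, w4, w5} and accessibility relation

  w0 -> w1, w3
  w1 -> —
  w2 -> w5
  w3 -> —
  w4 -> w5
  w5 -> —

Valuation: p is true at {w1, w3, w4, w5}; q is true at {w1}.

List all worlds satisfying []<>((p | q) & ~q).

{w1, w3, w5}

w0: successors {w1, w3}; <>((p | q) & ~q) there: w1:F, w3:F. ✗
w1: no successors, so []<>((p | q) & ~q) holds vacuously. ✓
w2: successors {w5}; <>((p | q) & ~q) there: w5:F. ✗
w3: no successors, so []<>((p | q) & ~q) holds vacuously. ✓
w4: successors {w5}; <>((p | q) & ~q) there: w5:F. ✗
w5: no successors, so []<>((p | q) & ~q) holds vacuously. ✓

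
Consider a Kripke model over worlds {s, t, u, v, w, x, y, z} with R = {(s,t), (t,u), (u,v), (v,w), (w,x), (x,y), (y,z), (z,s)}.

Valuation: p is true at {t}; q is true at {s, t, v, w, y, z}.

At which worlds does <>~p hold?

{t, u, v, w, x, y, z}

s: successors {t}; ~p there: t:F. ✗
t: successors {u}; ~p there: u:T. ✓
u: successors {v}; ~p there: v:T. ✓
v: successors {w}; ~p there: w:T. ✓
w: successors {x}; ~p there: x:T. ✓
x: successors {y}; ~p there: y:T. ✓
y: successors {z}; ~p there: z:T. ✓
z: successors {s}; ~p there: s:T. ✓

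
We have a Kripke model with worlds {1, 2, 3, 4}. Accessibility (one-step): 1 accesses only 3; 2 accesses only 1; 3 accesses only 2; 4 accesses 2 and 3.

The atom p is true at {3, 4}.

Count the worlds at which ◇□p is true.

1: successors {3}; □p there: 3:F. ✗
2: successors {1}; □p there: 1:T. ✓
3: successors {2}; □p there: 2:F. ✗
4: successors {2, 3}; □p there: 2:F, 3:F. ✗
Satisfying worlds: {2}.

1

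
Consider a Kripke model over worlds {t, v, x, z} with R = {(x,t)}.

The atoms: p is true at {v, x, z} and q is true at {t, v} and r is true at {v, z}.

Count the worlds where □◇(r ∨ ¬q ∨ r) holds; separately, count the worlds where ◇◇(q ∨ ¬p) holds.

For □◇(r ∨ ¬q ∨ r):
t: no successors, so □◇(r ∨ ¬q ∨ r) holds vacuously. ✓
v: no successors, so □◇(r ∨ ¬q ∨ r) holds vacuously. ✓
x: successors {t}; ◇(r ∨ ¬q ∨ r) there: t:F. ✗
z: no successors, so □◇(r ∨ ¬q ∨ r) holds vacuously. ✓
— 3 worlds.
For ◇◇(q ∨ ¬p):
t: no successors, so ◇◇(q ∨ ¬p) fails. ✗
v: no successors, so ◇◇(q ∨ ¬p) fails. ✗
x: successors {t}; ◇(q ∨ ¬p) there: t:F. ✗
z: no successors, so ◇◇(q ∨ ¬p) fails. ✗
— 0 worlds.

3 and 0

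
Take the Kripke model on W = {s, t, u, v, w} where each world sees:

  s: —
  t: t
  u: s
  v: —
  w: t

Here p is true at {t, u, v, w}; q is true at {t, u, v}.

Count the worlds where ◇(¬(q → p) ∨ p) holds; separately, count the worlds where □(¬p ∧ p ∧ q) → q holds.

For ◇(¬(q → p) ∨ p):
s: no successors, so ◇(¬(q → p) ∨ p) fails. ✗
t: successors {t}; ¬(q → p) ∨ p there: t:T. ✓
u: successors {s}; ¬(q → p) ∨ p there: s:F. ✗
v: no successors, so ◇(¬(q → p) ∨ p) fails. ✗
w: successors {t}; ¬(q → p) ∨ p there: t:T. ✓
— 2 worlds.
For □(¬p ∧ p ∧ q) → q:
s: □(¬p ∧ p ∧ q) is T, q is F. ✗
t: □(¬p ∧ p ∧ q) is F, q is T. ✓
u: □(¬p ∧ p ∧ q) is F, q is T. ✓
v: □(¬p ∧ p ∧ q) is T, q is T. ✓
w: □(¬p ∧ p ∧ q) is F, q is F. ✓
— 4 worlds.

2 and 4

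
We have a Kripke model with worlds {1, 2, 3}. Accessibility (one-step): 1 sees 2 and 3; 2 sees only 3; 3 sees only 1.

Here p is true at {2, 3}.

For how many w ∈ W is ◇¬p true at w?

1: successors {2, 3}; ¬p there: 2:F, 3:F. ✗
2: successors {3}; ¬p there: 3:F. ✗
3: successors {1}; ¬p there: 1:T. ✓
Satisfying worlds: {3}.

1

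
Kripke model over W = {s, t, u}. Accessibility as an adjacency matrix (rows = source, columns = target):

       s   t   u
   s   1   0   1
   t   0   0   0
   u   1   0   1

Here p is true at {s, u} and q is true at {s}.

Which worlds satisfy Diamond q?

{s, u}

s: successors {s, u}; q there: s:T, u:F. ✓
t: no successors, so Diamond q fails. ✗
u: successors {s, u}; q there: s:T, u:F. ✓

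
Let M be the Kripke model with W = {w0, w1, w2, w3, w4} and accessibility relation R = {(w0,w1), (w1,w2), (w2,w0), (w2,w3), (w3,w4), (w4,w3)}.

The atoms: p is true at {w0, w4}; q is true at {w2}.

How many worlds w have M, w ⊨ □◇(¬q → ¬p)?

w0: successors {w1}; ◇(¬q → ¬p) there: w1:T. ✓
w1: successors {w2}; ◇(¬q → ¬p) there: w2:T. ✓
w2: successors {w0, w3}; ◇(¬q → ¬p) there: w0:T, w3:F. ✗
w3: successors {w4}; ◇(¬q → ¬p) there: w4:T. ✓
w4: successors {w3}; ◇(¬q → ¬p) there: w3:F. ✗
Satisfying worlds: {w0, w1, w3}.

3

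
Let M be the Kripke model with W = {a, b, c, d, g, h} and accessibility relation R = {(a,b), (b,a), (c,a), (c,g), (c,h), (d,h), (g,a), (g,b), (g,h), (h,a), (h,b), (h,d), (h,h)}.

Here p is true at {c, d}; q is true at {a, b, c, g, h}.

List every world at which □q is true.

{a, b, c, d, g}

a: successors {b}; q there: b:T. ✓
b: successors {a}; q there: a:T. ✓
c: successors {a, g, h}; q there: a:T, g:T, h:T. ✓
d: successors {h}; q there: h:T. ✓
g: successors {a, b, h}; q there: a:T, b:T, h:T. ✓
h: successors {a, b, d, h}; q there: a:T, b:T, d:F, h:T. ✗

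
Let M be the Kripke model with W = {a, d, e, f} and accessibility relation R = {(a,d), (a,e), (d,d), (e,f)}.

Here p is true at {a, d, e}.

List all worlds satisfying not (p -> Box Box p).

{a}

a: p -> Box Box p is F. ✓
d: p -> Box Box p is T. ✗
e: p -> Box Box p is T. ✗
f: p -> Box Box p is T. ✗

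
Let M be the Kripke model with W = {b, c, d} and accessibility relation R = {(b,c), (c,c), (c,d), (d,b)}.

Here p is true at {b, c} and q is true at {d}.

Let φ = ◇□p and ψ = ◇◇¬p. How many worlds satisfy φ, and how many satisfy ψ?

2 and 2

For ◇□p:
b: successors {c}; □p there: c:F. ✗
c: successors {c, d}; □p there: c:F, d:T. ✓
d: successors {b}; □p there: b:T. ✓
— 2 worlds.
For ◇◇¬p:
b: successors {c}; ◇¬p there: c:T. ✓
c: successors {c, d}; ◇¬p there: c:T, d:F. ✓
d: successors {b}; ◇¬p there: b:F. ✗
— 2 worlds.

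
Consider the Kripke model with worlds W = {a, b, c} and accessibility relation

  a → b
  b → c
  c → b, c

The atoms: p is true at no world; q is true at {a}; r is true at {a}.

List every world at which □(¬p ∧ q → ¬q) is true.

a: successors {b}; ¬p ∧ q → ¬q there: b:T. ✓
b: successors {c}; ¬p ∧ q → ¬q there: c:T. ✓
c: successors {b, c}; ¬p ∧ q → ¬q there: b:T, c:T. ✓

{a, b, c}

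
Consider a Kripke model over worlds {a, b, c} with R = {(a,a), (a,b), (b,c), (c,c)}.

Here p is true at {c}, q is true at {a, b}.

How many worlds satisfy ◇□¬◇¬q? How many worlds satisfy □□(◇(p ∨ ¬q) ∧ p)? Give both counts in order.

For ◇□¬◇¬q:
a: successors {a, b}; □¬◇¬q there: a:F, b:F. ✗
b: successors {c}; □¬◇¬q there: c:F. ✗
c: successors {c}; □¬◇¬q there: c:F. ✗
— 0 worlds.
For □□(◇(p ∨ ¬q) ∧ p):
a: successors {a, b}; □(◇(p ∨ ¬q) ∧ p) there: a:F, b:T. ✗
b: successors {c}; □(◇(p ∨ ¬q) ∧ p) there: c:T. ✓
c: successors {c}; □(◇(p ∨ ¬q) ∧ p) there: c:T. ✓
— 2 worlds.

0 and 2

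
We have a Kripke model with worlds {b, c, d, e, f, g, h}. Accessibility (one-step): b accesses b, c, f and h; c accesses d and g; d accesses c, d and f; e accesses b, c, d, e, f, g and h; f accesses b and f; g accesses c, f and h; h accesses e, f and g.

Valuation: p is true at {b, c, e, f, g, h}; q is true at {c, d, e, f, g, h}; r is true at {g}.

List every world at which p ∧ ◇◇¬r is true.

{b, c, e, f, g, h}

b: p is T, ◇◇¬r is T. ✓
c: p is T, ◇◇¬r is T. ✓
d: p is F, ◇◇¬r is T. ✗
e: p is T, ◇◇¬r is T. ✓
f: p is T, ◇◇¬r is T. ✓
g: p is T, ◇◇¬r is T. ✓
h: p is T, ◇◇¬r is T. ✓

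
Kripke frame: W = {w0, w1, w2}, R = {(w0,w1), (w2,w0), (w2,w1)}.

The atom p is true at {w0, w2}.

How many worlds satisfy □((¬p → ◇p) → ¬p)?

2

w0: successors {w1}; (¬p → ◇p) → ¬p there: w1:T. ✓
w1: no successors, so □((¬p → ◇p) → ¬p) holds vacuously. ✓
w2: successors {w0, w1}; (¬p → ◇p) → ¬p there: w0:F, w1:T. ✗
Satisfying worlds: {w0, w1}.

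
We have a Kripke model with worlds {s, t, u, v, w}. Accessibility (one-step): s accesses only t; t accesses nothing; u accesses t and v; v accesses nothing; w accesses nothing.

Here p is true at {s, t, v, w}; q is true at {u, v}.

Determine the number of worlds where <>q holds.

s: successors {t}; q there: t:F. ✗
t: no successors, so <>q fails. ✗
u: successors {t, v}; q there: t:F, v:T. ✓
v: no successors, so <>q fails. ✗
w: no successors, so <>q fails. ✗
Satisfying worlds: {u}.

1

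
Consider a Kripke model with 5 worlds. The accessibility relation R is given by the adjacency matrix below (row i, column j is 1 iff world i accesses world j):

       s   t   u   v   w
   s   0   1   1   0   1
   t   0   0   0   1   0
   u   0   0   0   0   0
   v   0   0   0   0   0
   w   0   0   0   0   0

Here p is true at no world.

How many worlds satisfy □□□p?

5

s: successors {t, u, w}; □□p there: t:T, u:T, w:T. ✓
t: successors {v}; □□p there: v:T. ✓
u: no successors, so □□□p holds vacuously. ✓
v: no successors, so □□□p holds vacuously. ✓
w: no successors, so □□□p holds vacuously. ✓
Satisfying worlds: {s, t, u, v, w}.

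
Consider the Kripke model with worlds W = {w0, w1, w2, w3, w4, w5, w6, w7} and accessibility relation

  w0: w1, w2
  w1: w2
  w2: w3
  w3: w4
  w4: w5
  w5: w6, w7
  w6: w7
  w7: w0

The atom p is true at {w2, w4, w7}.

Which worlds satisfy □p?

{w1, w3, w6}

w0: successors {w1, w2}; p there: w1:F, w2:T. ✗
w1: successors {w2}; p there: w2:T. ✓
w2: successors {w3}; p there: w3:F. ✗
w3: successors {w4}; p there: w4:T. ✓
w4: successors {w5}; p there: w5:F. ✗
w5: successors {w6, w7}; p there: w6:F, w7:T. ✗
w6: successors {w7}; p there: w7:T. ✓
w7: successors {w0}; p there: w0:F. ✗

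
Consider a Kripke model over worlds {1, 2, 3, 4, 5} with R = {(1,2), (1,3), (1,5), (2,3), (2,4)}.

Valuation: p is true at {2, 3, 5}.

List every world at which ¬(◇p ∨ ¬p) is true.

{3, 5}

1: ◇p ∨ ¬p is T. ✗
2: ◇p ∨ ¬p is T. ✗
3: ◇p ∨ ¬p is F. ✓
4: ◇p ∨ ¬p is T. ✗
5: ◇p ∨ ¬p is F. ✓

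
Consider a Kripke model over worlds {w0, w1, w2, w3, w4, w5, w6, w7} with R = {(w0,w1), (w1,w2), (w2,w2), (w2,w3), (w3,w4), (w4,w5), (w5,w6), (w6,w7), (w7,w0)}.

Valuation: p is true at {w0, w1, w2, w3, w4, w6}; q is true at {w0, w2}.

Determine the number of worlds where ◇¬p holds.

2

w0: successors {w1}; ¬p there: w1:F. ✗
w1: successors {w2}; ¬p there: w2:F. ✗
w2: successors {w2, w3}; ¬p there: w2:F, w3:F. ✗
w3: successors {w4}; ¬p there: w4:F. ✗
w4: successors {w5}; ¬p there: w5:T. ✓
w5: successors {w6}; ¬p there: w6:F. ✗
w6: successors {w7}; ¬p there: w7:T. ✓
w7: successors {w0}; ¬p there: w0:F. ✗
Satisfying worlds: {w4, w6}.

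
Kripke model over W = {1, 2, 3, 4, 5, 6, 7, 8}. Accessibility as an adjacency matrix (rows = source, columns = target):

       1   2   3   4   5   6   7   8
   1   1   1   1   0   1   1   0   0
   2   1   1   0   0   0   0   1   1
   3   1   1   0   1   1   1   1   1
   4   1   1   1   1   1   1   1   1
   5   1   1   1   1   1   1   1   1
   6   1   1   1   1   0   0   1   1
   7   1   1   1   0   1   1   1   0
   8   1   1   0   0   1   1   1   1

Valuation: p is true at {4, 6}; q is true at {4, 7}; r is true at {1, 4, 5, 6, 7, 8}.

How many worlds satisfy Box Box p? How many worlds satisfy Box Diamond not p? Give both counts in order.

0 and 8

For Box Box p:
1: successors {1, 2, 3, 5, 6}; Box p there: 1:F, 2:F, 3:F, 5:F, 6:F. ✗
2: successors {1, 2, 7, 8}; Box p there: 1:F, 2:F, 7:F, 8:F. ✗
3: successors {1, 2, 4, 5, 6, 7, 8}; Box p there: 1:F, 2:F, 4:F, 5:F, 6:F, 7:F, 8:F. ✗
4: successors {1, 2, 3, 4, 5, 6, 7, 8}; Box p there: 1:F, 2:F, 3:F, 4:F, 5:F, 6:F, 7:F, 8:F. ✗
5: successors {1, 2, 3, 4, 5, 6, 7, 8}; Box p there: 1:F, 2:F, 3:F, 4:F, 5:F, 6:F, 7:F, 8:F. ✗
6: successors {1, 2, 3, 4, 7, 8}; Box p there: 1:F, 2:F, 3:F, 4:F, 7:F, 8:F. ✗
7: successors {1, 2, 3, 5, 6, 7}; Box p there: 1:F, 2:F, 3:F, 5:F, 6:F, 7:F. ✗
8: successors {1, 2, 5, 6, 7, 8}; Box p there: 1:F, 2:F, 5:F, 6:F, 7:F, 8:F. ✗
— 0 worlds.
For Box Diamond not p:
1: successors {1, 2, 3, 5, 6}; Diamond not p there: 1:T, 2:T, 3:T, 5:T, 6:T. ✓
2: successors {1, 2, 7, 8}; Diamond not p there: 1:T, 2:T, 7:T, 8:T. ✓
3: successors {1, 2, 4, 5, 6, 7, 8}; Diamond not p there: 1:T, 2:T, 4:T, 5:T, 6:T, 7:T, 8:T. ✓
4: successors {1, 2, 3, 4, 5, 6, 7, 8}; Diamond not p there: 1:T, 2:T, 3:T, 4:T, 5:T, 6:T, 7:T, 8:T. ✓
5: successors {1, 2, 3, 4, 5, 6, 7, 8}; Diamond not p there: 1:T, 2:T, 3:T, 4:T, 5:T, 6:T, 7:T, 8:T. ✓
6: successors {1, 2, 3, 4, 7, 8}; Diamond not p there: 1:T, 2:T, 3:T, 4:T, 7:T, 8:T. ✓
7: successors {1, 2, 3, 5, 6, 7}; Diamond not p there: 1:T, 2:T, 3:T, 5:T, 6:T, 7:T. ✓
8: successors {1, 2, 5, 6, 7, 8}; Diamond not p there: 1:T, 2:T, 5:T, 6:T, 7:T, 8:T. ✓
— 8 worlds.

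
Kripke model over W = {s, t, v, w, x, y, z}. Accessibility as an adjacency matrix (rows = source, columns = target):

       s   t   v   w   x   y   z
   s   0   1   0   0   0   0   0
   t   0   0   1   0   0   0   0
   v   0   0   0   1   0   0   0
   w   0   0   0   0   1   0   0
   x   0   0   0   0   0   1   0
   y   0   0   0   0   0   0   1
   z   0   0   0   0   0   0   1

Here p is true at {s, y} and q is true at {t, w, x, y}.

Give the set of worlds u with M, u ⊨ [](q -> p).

s: successors {t}; q -> p there: t:F. ✗
t: successors {v}; q -> p there: v:T. ✓
v: successors {w}; q -> p there: w:F. ✗
w: successors {x}; q -> p there: x:F. ✗
x: successors {y}; q -> p there: y:T. ✓
y: successors {z}; q -> p there: z:T. ✓
z: successors {z}; q -> p there: z:T. ✓

{t, x, y, z}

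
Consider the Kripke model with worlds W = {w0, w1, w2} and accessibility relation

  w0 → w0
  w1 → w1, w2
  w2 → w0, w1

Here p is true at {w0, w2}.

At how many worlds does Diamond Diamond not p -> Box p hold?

w0: Diamond Diamond not p is F, Box p is T. ✓
w1: Diamond Diamond not p is T, Box p is F. ✗
w2: Diamond Diamond not p is T, Box p is F. ✗
Satisfying worlds: {w0}.

1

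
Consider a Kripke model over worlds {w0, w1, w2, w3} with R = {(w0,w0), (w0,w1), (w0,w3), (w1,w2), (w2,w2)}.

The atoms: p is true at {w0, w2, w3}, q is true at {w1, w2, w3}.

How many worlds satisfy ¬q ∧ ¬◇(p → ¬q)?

0

w0: ¬q is T, ¬◇(p → ¬q) is F. ✗
w1: ¬q is F, ¬◇(p → ¬q) is T. ✗
w2: ¬q is F, ¬◇(p → ¬q) is T. ✗
w3: ¬q is F, ¬◇(p → ¬q) is T. ✗
Satisfying worlds: ∅.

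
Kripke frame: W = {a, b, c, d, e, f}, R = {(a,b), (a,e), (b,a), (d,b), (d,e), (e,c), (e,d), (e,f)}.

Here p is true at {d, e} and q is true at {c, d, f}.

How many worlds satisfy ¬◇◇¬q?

a: ◇◇¬q is T. ✗
b: ◇◇¬q is T. ✗
c: ◇◇¬q is F. ✓
d: ◇◇¬q is T. ✗
e: ◇◇¬q is T. ✗
f: ◇◇¬q is F. ✓
Satisfying worlds: {c, f}.

2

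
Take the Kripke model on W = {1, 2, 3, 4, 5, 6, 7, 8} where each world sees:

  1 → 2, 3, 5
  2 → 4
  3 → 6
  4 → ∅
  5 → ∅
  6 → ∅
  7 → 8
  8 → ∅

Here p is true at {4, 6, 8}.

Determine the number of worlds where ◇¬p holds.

1: successors {2, 3, 5}; ¬p there: 2:T, 3:T, 5:T. ✓
2: successors {4}; ¬p there: 4:F. ✗
3: successors {6}; ¬p there: 6:F. ✗
4: no successors, so ◇¬p fails. ✗
5: no successors, so ◇¬p fails. ✗
6: no successors, so ◇¬p fails. ✗
7: successors {8}; ¬p there: 8:F. ✗
8: no successors, so ◇¬p fails. ✗
Satisfying worlds: {1}.

1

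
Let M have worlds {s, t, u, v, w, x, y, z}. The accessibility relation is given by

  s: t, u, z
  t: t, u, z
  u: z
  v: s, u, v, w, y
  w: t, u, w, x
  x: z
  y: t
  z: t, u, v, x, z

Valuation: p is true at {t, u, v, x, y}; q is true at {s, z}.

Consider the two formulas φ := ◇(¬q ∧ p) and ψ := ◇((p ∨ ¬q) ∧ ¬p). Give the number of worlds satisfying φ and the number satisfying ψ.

6 and 2

For ◇(¬q ∧ p):
s: successors {t, u, z}; ¬q ∧ p there: t:T, u:T, z:F. ✓
t: successors {t, u, z}; ¬q ∧ p there: t:T, u:T, z:F. ✓
u: successors {z}; ¬q ∧ p there: z:F. ✗
v: successors {s, u, v, w, y}; ¬q ∧ p there: s:F, u:T, v:T, w:F, y:T. ✓
w: successors {t, u, w, x}; ¬q ∧ p there: t:T, u:T, w:F, x:T. ✓
x: successors {z}; ¬q ∧ p there: z:F. ✗
y: successors {t}; ¬q ∧ p there: t:T. ✓
z: successors {t, u, v, x, z}; ¬q ∧ p there: t:T, u:T, v:T, x:T, z:F. ✓
— 6 worlds.
For ◇((p ∨ ¬q) ∧ ¬p):
s: successors {t, u, z}; (p ∨ ¬q) ∧ ¬p there: t:F, u:F, z:F. ✗
t: successors {t, u, z}; (p ∨ ¬q) ∧ ¬p there: t:F, u:F, z:F. ✗
u: successors {z}; (p ∨ ¬q) ∧ ¬p there: z:F. ✗
v: successors {s, u, v, w, y}; (p ∨ ¬q) ∧ ¬p there: s:F, u:F, v:F, w:T, y:F. ✓
w: successors {t, u, w, x}; (p ∨ ¬q) ∧ ¬p there: t:F, u:F, w:T, x:F. ✓
x: successors {z}; (p ∨ ¬q) ∧ ¬p there: z:F. ✗
y: successors {t}; (p ∨ ¬q) ∧ ¬p there: t:F. ✗
z: successors {t, u, v, x, z}; (p ∨ ¬q) ∧ ¬p there: t:F, u:F, v:F, x:F, z:F. ✗
— 2 worlds.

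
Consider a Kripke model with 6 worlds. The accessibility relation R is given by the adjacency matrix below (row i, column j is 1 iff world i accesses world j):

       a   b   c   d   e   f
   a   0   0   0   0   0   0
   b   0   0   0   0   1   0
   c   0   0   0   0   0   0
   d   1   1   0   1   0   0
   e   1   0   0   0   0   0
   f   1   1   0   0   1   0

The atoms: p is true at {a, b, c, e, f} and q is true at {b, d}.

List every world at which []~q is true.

{a, b, c, e}

a: no successors, so []~q holds vacuously. ✓
b: successors {e}; ~q there: e:T. ✓
c: no successors, so []~q holds vacuously. ✓
d: successors {a, b, d}; ~q there: a:T, b:F, d:F. ✗
e: successors {a}; ~q there: a:T. ✓
f: successors {a, b, e}; ~q there: a:T, b:F, e:T. ✗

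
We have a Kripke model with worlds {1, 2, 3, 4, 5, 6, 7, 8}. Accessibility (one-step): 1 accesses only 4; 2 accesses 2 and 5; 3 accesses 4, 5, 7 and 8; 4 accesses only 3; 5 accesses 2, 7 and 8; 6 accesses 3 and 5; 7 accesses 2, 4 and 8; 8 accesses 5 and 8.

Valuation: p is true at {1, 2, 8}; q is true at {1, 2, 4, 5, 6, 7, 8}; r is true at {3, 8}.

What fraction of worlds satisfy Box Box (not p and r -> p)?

1: successors {4}; Box (not p and r -> p) there: 4:F. ✗
2: successors {2, 5}; Box (not p and r -> p) there: 2:T, 5:T. ✓
3: successors {4, 5, 7, 8}; Box (not p and r -> p) there: 4:F, 5:T, 7:T, 8:T. ✗
4: successors {3}; Box (not p and r -> p) there: 3:T. ✓
5: successors {2, 7, 8}; Box (not p and r -> p) there: 2:T, 7:T, 8:T. ✓
6: successors {3, 5}; Box (not p and r -> p) there: 3:T, 5:T. ✓
7: successors {2, 4, 8}; Box (not p and r -> p) there: 2:T, 4:F, 8:T. ✗
8: successors {5, 8}; Box (not p and r -> p) there: 5:T, 8:T. ✓
That's 5 of 8 worlds, so 5/8.

5/8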